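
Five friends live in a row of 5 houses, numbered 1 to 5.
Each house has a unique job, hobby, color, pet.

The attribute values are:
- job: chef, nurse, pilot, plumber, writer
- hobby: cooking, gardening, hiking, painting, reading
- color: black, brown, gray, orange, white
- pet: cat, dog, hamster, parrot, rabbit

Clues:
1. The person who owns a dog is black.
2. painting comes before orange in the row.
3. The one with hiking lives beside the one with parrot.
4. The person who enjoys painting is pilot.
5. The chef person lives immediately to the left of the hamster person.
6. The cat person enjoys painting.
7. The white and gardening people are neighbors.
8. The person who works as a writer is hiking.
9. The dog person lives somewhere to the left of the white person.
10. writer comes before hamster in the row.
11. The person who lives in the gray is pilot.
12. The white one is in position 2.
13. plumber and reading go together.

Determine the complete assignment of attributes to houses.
Solution:

House | Job | Hobby | Color | Pet
---------------------------------
  1   | writer | hiking | black | dog
  2   | chef | cooking | white | parrot
  3   | nurse | gardening | brown | hamster
  4   | pilot | painting | gray | cat
  5   | plumber | reading | orange | rabbit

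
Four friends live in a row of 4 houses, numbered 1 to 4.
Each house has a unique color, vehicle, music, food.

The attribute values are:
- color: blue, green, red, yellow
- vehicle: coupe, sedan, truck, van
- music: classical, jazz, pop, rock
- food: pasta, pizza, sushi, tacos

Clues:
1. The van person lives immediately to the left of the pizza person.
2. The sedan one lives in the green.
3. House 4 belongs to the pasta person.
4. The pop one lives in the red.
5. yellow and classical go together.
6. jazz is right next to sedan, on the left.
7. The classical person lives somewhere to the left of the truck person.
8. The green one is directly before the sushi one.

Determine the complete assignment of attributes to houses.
Solution:

House | Color | Vehicle | Music | Food
--------------------------------------
  1   | blue | van | jazz | tacos
  2   | green | sedan | rock | pizza
  3   | yellow | coupe | classical | sushi
  4   | red | truck | pop | pasta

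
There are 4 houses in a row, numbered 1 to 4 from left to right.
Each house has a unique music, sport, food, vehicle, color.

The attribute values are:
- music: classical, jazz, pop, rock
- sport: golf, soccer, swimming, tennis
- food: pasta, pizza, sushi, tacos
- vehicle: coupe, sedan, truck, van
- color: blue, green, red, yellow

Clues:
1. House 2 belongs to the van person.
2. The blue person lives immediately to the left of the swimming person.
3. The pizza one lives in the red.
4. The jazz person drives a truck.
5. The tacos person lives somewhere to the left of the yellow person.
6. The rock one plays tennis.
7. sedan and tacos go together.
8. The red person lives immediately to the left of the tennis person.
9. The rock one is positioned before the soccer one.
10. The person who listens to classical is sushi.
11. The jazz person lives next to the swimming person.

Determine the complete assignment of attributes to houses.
Solution:

House | Music | Sport | Food | Vehicle | Color
----------------------------------------------
  1   | jazz | golf | pasta | truck | blue
  2   | pop | swimming | pizza | van | red
  3   | rock | tennis | tacos | sedan | green
  4   | classical | soccer | sushi | coupe | yellow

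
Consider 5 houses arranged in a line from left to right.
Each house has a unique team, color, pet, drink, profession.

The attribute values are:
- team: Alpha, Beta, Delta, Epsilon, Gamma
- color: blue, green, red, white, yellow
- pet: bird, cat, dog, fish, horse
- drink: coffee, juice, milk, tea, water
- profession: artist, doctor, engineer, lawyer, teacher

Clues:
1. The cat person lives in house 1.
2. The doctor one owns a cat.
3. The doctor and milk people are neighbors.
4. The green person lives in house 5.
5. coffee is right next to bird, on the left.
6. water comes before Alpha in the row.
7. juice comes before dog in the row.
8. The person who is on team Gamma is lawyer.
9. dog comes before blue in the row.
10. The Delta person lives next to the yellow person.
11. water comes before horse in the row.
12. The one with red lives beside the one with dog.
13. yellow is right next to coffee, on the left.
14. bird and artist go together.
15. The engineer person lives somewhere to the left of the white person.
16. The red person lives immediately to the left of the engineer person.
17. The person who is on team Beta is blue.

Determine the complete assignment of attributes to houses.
Solution:

House | Team | Color | Pet | Drink | Profession
-----------------------------------------------
  1   | Delta | red | cat | juice | doctor
  2   | Epsilon | yellow | dog | milk | engineer
  3   | Gamma | white | fish | coffee | lawyer
  4   | Beta | blue | bird | water | artist
  5   | Alpha | green | horse | tea | teacher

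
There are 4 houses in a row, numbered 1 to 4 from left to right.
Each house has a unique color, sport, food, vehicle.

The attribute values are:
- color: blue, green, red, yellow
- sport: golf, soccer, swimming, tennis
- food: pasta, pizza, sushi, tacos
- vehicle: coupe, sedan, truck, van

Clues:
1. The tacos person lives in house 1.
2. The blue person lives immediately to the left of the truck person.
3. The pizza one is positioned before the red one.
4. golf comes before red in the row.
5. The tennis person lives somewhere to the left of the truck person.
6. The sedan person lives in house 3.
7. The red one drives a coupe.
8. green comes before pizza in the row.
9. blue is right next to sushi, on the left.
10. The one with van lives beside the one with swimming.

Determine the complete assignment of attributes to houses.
Solution:

House | Color | Sport | Food | Vehicle
--------------------------------------
  1   | blue | tennis | tacos | van
  2   | green | swimming | sushi | truck
  3   | yellow | golf | pizza | sedan
  4   | red | soccer | pasta | coupe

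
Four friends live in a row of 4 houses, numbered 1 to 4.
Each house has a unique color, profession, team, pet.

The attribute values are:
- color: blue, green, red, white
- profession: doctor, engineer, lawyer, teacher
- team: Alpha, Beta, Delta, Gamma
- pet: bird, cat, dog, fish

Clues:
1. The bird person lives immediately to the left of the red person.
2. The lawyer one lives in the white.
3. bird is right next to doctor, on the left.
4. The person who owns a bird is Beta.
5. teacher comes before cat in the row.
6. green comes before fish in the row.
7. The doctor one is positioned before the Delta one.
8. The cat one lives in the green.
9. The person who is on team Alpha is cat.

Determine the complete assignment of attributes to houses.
Solution:

House | Color | Profession | Team | Pet
---------------------------------------
  1   | blue | teacher | Beta | bird
  2   | red | doctor | Gamma | dog
  3   | green | engineer | Alpha | cat
  4   | white | lawyer | Delta | fish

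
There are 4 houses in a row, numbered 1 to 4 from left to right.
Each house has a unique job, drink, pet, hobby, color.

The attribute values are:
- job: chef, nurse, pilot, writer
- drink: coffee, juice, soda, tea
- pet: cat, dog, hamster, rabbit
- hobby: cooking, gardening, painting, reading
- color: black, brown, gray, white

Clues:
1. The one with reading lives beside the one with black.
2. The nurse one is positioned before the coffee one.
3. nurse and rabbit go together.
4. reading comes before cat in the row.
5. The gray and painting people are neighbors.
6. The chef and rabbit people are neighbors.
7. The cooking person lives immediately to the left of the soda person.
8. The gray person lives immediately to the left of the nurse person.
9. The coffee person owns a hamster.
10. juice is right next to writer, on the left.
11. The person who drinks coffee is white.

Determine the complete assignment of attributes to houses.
Solution:

House | Job | Drink | Pet | Hobby | Color
-----------------------------------------
  1   | chef | tea | dog | reading | gray
  2   | nurse | juice | rabbit | painting | black
  3   | writer | coffee | hamster | cooking | white
  4   | pilot | soda | cat | gardening | brown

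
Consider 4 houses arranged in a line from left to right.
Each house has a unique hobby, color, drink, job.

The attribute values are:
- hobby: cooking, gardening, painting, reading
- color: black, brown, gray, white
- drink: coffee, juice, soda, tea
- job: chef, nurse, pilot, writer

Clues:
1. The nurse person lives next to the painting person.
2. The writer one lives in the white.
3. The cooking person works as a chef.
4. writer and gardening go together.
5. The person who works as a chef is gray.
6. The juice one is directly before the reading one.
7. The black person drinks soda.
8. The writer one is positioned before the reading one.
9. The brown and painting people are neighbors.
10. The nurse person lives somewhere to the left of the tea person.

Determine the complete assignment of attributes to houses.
Solution:

House | Hobby | Color | Drink | Job
-----------------------------------
  1   | gardening | white | juice | writer
  2   | reading | brown | coffee | nurse
  3   | painting | black | soda | pilot
  4   | cooking | gray | tea | chef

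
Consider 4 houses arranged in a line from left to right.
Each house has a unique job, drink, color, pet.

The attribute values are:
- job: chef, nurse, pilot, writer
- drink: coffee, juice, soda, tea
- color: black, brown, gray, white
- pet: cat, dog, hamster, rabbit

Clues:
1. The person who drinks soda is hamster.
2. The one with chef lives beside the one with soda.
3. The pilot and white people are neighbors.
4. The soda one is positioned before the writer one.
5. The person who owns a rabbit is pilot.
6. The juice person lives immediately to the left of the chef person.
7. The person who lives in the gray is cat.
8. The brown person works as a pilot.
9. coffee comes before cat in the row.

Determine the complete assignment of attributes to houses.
Solution:

House | Job | Drink | Color | Pet
---------------------------------
  1   | pilot | juice | brown | rabbit
  2   | chef | coffee | white | dog
  3   | nurse | soda | black | hamster
  4   | writer | tea | gray | cat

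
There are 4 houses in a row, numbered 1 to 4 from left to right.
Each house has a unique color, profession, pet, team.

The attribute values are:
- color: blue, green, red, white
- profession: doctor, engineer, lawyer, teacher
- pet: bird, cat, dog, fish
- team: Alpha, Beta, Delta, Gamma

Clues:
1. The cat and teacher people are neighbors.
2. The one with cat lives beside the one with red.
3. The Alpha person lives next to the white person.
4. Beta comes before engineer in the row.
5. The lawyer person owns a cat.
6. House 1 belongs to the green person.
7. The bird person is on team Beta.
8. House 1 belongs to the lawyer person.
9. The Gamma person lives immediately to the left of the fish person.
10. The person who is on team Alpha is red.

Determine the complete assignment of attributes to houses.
Solution:

House | Color | Profession | Pet | Team
---------------------------------------
  1   | green | lawyer | cat | Gamma
  2   | red | teacher | fish | Alpha
  3   | white | doctor | bird | Beta
  4   | blue | engineer | dog | Delta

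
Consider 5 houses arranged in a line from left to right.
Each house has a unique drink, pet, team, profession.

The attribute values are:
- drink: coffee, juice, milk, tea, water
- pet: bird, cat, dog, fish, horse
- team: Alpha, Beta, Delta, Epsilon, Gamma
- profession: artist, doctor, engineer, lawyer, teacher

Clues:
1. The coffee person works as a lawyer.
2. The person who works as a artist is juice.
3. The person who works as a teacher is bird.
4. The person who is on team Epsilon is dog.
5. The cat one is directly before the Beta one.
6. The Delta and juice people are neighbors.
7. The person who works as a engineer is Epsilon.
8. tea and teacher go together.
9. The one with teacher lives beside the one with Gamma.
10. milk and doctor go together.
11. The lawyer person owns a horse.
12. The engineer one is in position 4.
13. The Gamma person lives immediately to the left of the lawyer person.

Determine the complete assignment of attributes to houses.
Solution:

House | Drink | Pet | Team | Profession
---------------------------------------
  1   | tea | bird | Delta | teacher
  2   | juice | cat | Gamma | artist
  3   | coffee | horse | Beta | lawyer
  4   | water | dog | Epsilon | engineer
  5   | milk | fish | Alpha | doctor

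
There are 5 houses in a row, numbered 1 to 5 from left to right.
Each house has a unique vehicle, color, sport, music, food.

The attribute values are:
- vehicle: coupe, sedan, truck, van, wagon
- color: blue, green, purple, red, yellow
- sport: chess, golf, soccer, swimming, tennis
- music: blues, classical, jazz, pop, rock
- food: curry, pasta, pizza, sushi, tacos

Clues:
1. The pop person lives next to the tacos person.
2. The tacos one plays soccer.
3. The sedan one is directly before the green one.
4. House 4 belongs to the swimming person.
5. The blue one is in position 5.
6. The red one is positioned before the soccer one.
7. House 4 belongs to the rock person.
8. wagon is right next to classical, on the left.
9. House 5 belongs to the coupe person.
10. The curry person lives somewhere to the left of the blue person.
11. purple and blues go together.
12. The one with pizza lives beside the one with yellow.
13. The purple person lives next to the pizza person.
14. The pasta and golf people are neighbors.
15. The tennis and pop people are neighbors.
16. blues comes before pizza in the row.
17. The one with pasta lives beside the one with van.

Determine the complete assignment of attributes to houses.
Solution:

House | Vehicle | Color | Sport | Music | Food
----------------------------------------------
  1   | truck | purple | tennis | blues | pasta
  2   | van | red | golf | pop | pizza
  3   | sedan | yellow | soccer | jazz | tacos
  4   | wagon | green | swimming | rock | curry
  5   | coupe | blue | chess | classical | sushi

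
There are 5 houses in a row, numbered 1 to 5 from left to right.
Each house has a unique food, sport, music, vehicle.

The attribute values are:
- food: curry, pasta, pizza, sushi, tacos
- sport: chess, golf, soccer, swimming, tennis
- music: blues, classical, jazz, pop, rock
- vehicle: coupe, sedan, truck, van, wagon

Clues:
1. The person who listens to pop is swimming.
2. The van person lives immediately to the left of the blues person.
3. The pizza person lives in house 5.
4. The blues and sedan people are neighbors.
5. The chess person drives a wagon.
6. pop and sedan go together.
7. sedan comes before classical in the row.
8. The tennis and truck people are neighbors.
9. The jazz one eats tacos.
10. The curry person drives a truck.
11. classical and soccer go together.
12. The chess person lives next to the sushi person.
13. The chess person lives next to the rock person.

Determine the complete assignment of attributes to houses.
Solution:

House | Food | Sport | Music | Vehicle
--------------------------------------
  1   | tacos | chess | jazz | wagon
  2   | sushi | tennis | rock | van
  3   | curry | golf | blues | truck
  4   | pasta | swimming | pop | sedan
  5   | pizza | soccer | classical | coupe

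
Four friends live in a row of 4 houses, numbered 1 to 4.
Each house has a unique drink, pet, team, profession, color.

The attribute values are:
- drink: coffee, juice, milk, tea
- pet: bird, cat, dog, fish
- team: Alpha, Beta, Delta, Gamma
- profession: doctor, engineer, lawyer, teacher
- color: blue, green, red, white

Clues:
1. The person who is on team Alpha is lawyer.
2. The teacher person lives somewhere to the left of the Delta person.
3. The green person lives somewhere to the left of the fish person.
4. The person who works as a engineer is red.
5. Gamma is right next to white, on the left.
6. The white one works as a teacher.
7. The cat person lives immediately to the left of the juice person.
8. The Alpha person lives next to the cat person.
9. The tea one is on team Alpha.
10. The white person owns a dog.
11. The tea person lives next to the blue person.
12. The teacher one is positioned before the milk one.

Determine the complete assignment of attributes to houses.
Solution:

House | Drink | Pet | Team | Profession | Color
-----------------------------------------------
  1   | tea | bird | Alpha | lawyer | green
  2   | coffee | cat | Gamma | doctor | blue
  3   | juice | dog | Beta | teacher | white
  4   | milk | fish | Delta | engineer | red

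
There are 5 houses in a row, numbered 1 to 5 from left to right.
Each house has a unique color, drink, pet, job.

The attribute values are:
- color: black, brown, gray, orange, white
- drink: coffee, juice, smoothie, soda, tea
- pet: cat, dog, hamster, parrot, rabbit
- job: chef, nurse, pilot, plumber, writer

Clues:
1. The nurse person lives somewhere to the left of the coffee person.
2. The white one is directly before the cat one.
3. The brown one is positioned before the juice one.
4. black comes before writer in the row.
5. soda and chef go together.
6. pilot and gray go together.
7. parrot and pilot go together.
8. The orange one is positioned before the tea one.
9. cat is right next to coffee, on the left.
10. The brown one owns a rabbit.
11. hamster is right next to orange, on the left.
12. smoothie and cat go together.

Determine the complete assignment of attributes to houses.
Solution:

House | Color | Drink | Pet | Job
---------------------------------
  1   | white | soda | hamster | chef
  2   | orange | smoothie | cat | nurse
  3   | black | coffee | dog | plumber
  4   | brown | tea | rabbit | writer
  5   | gray | juice | parrot | pilot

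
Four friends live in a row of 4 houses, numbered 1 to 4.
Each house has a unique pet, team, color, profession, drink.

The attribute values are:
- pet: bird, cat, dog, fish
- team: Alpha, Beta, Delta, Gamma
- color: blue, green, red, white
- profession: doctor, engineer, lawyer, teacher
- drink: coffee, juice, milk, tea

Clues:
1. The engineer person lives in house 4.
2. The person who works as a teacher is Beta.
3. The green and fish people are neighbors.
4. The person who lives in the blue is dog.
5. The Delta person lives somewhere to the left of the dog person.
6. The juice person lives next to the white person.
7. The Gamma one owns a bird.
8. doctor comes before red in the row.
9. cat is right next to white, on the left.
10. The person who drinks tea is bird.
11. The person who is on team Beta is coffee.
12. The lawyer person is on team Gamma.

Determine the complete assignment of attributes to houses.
Solution:

House | Pet | Team | Color | Profession | Drink
-----------------------------------------------
  1   | cat | Delta | green | doctor | juice
  2   | fish | Beta | white | teacher | coffee
  3   | bird | Gamma | red | lawyer | tea
  4   | dog | Alpha | blue | engineer | milk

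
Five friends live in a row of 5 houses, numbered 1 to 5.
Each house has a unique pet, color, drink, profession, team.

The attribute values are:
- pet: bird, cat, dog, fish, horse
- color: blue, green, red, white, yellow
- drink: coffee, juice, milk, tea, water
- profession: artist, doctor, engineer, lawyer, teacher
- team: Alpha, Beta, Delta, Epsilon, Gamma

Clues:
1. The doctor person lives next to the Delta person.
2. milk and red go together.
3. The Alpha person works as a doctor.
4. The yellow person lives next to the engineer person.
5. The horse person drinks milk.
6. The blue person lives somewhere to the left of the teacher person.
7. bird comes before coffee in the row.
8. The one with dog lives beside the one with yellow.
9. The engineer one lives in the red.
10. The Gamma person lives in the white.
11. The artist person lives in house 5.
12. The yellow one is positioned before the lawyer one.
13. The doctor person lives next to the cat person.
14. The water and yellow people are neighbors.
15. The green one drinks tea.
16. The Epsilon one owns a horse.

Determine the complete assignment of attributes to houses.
Solution:

House | Pet | Color | Drink | Profession | Team
-----------------------------------------------
  1   | dog | blue | water | doctor | Alpha
  2   | cat | yellow | juice | teacher | Delta
  3   | horse | red | milk | engineer | Epsilon
  4   | bird | green | tea | lawyer | Beta
  5   | fish | white | coffee | artist | Gamma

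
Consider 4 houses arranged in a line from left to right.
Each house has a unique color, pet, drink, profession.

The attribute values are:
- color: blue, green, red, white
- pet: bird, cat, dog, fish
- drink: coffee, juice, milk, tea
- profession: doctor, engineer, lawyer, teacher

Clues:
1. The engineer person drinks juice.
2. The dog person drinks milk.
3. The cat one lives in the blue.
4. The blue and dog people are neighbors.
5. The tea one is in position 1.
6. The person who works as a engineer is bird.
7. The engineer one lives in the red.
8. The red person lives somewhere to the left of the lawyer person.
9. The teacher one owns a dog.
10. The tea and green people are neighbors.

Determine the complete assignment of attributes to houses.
Solution:

House | Color | Pet | Drink | Profession
----------------------------------------
  1   | blue | cat | tea | doctor
  2   | green | dog | milk | teacher
  3   | red | bird | juice | engineer
  4   | white | fish | coffee | lawyer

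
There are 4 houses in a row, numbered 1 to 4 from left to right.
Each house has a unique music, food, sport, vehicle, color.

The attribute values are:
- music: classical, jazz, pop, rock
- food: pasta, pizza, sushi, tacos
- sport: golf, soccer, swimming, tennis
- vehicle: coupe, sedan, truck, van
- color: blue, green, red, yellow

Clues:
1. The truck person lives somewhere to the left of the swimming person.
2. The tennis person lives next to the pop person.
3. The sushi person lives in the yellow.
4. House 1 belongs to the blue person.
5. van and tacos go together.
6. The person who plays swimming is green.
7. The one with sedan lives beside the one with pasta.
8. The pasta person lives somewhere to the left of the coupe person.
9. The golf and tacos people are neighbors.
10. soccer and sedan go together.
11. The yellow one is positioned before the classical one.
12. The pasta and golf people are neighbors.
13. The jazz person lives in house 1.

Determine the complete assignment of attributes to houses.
Solution:

House | Music | Food | Sport | Vehicle | Color
----------------------------------------------
  1   | jazz | pizza | soccer | sedan | blue
  2   | rock | pasta | tennis | truck | red
  3   | pop | sushi | golf | coupe | yellow
  4   | classical | tacos | swimming | van | green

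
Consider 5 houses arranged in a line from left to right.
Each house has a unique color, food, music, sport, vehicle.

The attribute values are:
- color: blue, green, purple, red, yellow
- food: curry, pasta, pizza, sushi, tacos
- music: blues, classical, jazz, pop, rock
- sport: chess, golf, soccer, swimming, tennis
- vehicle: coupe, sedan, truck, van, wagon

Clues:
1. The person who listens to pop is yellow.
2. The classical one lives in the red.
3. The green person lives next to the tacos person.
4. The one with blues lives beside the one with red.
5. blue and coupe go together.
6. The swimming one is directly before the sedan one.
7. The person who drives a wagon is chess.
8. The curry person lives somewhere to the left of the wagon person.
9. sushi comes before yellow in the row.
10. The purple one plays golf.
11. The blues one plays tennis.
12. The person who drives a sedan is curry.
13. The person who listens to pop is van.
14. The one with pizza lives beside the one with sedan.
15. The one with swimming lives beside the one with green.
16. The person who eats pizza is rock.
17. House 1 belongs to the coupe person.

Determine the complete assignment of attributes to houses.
Solution:

House | Color | Food | Music | Sport | Vehicle
----------------------------------------------
  1   | blue | pizza | rock | swimming | coupe
  2   | green | curry | blues | tennis | sedan
  3   | red | tacos | classical | chess | wagon
  4   | purple | sushi | jazz | golf | truck
  5   | yellow | pasta | pop | soccer | van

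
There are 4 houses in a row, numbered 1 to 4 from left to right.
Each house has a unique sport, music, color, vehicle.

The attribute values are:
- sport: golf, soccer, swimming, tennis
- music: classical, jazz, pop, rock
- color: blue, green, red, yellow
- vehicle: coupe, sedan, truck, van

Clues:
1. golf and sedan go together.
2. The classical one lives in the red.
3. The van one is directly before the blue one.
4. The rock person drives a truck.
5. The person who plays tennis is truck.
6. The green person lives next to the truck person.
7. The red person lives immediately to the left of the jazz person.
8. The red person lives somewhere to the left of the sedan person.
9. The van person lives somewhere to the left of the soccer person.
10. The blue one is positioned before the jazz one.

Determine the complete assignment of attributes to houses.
Solution:

House | Sport | Music | Color | Vehicle
---------------------------------------
  1   | swimming | pop | green | van
  2   | tennis | rock | blue | truck
  3   | soccer | classical | red | coupe
  4   | golf | jazz | yellow | sedan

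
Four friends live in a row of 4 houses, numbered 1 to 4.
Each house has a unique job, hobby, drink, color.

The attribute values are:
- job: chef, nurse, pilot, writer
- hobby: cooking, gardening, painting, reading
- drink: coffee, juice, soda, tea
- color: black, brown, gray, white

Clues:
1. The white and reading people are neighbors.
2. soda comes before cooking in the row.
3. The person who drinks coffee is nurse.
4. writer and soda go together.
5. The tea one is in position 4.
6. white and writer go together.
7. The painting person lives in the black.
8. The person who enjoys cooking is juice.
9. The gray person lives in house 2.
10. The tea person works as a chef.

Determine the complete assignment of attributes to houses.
Solution:

House | Job | Hobby | Drink | Color
-----------------------------------
  1   | writer | gardening | soda | white
  2   | nurse | reading | coffee | gray
  3   | pilot | cooking | juice | brown
  4   | chef | painting | tea | black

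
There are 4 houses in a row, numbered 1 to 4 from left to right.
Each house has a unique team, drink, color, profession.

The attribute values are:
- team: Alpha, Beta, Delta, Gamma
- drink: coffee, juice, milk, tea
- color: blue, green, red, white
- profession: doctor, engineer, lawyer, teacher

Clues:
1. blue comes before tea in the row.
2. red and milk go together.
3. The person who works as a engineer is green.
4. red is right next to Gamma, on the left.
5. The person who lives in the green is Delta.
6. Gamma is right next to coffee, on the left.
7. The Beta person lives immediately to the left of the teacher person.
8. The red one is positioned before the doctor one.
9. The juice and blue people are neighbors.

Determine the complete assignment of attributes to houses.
Solution:

House | Team | Drink | Color | Profession
-----------------------------------------
  1   | Beta | milk | red | lawyer
  2   | Gamma | juice | white | teacher
  3   | Alpha | coffee | blue | doctor
  4   | Delta | tea | green | engineer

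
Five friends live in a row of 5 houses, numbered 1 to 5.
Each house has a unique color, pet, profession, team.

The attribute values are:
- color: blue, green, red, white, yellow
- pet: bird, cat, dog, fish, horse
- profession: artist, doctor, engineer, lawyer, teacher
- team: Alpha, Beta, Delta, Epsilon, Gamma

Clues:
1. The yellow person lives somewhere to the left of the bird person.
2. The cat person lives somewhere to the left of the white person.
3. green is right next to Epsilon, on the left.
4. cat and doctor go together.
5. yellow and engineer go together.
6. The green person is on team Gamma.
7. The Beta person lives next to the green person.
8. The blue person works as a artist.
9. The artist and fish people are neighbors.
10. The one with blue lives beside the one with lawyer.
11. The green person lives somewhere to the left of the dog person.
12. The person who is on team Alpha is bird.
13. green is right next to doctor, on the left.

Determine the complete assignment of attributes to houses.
Solution:

House | Color | Pet | Profession | Team
---------------------------------------
  1   | blue | horse | artist | Beta
  2   | green | fish | lawyer | Gamma
  3   | red | cat | doctor | Epsilon
  4   | yellow | dog | engineer | Delta
  5   | white | bird | teacher | Alpha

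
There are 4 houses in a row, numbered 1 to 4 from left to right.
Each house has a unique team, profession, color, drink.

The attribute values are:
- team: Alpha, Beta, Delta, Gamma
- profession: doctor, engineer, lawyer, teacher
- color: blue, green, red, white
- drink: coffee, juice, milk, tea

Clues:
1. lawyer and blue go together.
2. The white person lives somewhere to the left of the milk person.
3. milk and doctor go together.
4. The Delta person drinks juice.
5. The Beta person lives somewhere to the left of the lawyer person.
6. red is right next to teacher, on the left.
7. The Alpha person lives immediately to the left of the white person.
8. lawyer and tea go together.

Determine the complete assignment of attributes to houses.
Solution:

House | Team | Profession | Color | Drink
-----------------------------------------
  1   | Alpha | engineer | red | coffee
  2   | Delta | teacher | white | juice
  3   | Beta | doctor | green | milk
  4   | Gamma | lawyer | blue | tea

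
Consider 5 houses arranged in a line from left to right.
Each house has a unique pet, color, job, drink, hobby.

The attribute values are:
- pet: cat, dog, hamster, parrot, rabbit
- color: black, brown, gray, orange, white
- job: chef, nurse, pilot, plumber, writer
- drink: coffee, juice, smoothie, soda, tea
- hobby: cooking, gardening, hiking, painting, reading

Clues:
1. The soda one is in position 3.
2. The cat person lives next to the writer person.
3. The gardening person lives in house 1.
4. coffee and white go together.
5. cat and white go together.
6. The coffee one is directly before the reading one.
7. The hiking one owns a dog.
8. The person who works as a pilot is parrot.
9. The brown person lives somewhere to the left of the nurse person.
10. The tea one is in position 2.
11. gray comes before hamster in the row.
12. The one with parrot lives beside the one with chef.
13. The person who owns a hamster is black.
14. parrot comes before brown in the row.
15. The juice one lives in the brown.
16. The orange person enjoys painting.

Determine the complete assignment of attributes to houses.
Solution:

House | Pet | Color | Job | Drink | Hobby
-----------------------------------------
  1   | cat | white | plumber | coffee | gardening
  2   | rabbit | gray | writer | tea | reading
  3   | parrot | orange | pilot | soda | painting
  4   | dog | brown | chef | juice | hiking
  5   | hamster | black | nurse | smoothie | cooking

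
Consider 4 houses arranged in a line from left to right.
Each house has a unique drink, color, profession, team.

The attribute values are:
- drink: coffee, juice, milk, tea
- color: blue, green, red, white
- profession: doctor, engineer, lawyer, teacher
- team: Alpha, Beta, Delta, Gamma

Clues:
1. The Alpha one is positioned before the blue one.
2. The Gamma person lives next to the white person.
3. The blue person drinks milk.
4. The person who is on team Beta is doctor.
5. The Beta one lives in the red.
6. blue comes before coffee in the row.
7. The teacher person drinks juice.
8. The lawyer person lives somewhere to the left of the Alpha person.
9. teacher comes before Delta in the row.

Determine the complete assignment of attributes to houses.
Solution:

House | Drink | Color | Profession | Team
-----------------------------------------
  1   | tea | green | lawyer | Gamma
  2   | juice | white | teacher | Alpha
  3   | milk | blue | engineer | Delta
  4   | coffee | red | doctor | Beta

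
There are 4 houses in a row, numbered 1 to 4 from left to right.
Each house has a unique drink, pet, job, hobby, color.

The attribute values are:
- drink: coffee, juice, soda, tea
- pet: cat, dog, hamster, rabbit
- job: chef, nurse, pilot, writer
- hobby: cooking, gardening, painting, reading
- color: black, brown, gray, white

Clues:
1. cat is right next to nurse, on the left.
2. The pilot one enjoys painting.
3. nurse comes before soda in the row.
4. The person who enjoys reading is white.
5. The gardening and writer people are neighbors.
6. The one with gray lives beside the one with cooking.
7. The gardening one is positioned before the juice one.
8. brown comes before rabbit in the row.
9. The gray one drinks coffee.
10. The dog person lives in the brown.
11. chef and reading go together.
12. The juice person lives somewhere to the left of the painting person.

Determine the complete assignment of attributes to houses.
Solution:

House | Drink | Pet | Job | Hobby | Color
-----------------------------------------
  1   | tea | cat | chef | reading | white
  2   | coffee | hamster | nurse | gardening | gray
  3   | juice | dog | writer | cooking | brown
  4   | soda | rabbit | pilot | painting | black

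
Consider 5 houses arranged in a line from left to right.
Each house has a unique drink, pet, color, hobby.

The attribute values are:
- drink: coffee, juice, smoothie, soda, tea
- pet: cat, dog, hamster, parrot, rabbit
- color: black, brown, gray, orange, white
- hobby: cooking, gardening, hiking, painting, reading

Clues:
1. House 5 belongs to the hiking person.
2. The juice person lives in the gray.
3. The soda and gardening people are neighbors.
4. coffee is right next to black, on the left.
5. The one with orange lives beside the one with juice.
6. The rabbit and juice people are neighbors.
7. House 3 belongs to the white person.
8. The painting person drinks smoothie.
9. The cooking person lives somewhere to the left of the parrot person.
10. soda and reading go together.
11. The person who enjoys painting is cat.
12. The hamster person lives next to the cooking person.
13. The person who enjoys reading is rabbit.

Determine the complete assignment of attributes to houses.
Solution:

House | Drink | Pet | Color | Hobby
-----------------------------------
  1   | soda | rabbit | orange | reading
  2   | juice | hamster | gray | gardening
  3   | coffee | dog | white | cooking
  4   | smoothie | cat | black | painting
  5   | tea | parrot | brown | hiking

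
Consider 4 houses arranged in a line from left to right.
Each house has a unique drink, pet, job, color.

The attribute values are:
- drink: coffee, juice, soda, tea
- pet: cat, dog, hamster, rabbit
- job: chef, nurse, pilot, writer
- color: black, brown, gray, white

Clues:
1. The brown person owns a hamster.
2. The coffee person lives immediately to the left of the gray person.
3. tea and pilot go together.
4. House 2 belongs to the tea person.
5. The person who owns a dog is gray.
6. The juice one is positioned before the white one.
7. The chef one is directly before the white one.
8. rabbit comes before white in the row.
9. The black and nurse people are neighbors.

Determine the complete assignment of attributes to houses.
Solution:

House | Drink | Pet | Job | Color
---------------------------------
  1   | coffee | hamster | writer | brown
  2   | tea | dog | pilot | gray
  3   | juice | rabbit | chef | black
  4   | soda | cat | nurse | white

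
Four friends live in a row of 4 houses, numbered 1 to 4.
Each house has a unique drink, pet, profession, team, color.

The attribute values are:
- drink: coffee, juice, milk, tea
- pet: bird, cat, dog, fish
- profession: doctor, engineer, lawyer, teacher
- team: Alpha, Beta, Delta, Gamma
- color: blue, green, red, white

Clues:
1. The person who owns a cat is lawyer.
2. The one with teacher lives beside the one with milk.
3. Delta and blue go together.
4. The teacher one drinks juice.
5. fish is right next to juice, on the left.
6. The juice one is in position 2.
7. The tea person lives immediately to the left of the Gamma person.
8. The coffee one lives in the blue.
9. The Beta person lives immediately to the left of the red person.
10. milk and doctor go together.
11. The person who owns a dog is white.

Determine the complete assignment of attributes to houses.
Solution:

House | Drink | Pet | Profession | Team | Color
-----------------------------------------------
  1   | tea | fish | engineer | Beta | green
  2   | juice | bird | teacher | Gamma | red
  3   | milk | dog | doctor | Alpha | white
  4   | coffee | cat | lawyer | Delta | blue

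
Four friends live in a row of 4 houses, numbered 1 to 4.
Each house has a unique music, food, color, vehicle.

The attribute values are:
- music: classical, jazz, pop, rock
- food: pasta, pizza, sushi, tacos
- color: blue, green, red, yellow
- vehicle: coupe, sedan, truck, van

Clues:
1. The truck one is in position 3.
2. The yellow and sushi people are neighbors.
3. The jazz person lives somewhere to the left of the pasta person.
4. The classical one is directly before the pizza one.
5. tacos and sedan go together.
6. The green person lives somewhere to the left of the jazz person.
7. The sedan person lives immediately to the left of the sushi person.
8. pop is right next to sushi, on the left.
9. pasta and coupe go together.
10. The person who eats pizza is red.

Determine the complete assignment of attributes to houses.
Solution:

House | Music | Food | Color | Vehicle
--------------------------------------
  1   | pop | tacos | yellow | sedan
  2   | classical | sushi | green | van
  3   | jazz | pizza | red | truck
  4   | rock | pasta | blue | coupe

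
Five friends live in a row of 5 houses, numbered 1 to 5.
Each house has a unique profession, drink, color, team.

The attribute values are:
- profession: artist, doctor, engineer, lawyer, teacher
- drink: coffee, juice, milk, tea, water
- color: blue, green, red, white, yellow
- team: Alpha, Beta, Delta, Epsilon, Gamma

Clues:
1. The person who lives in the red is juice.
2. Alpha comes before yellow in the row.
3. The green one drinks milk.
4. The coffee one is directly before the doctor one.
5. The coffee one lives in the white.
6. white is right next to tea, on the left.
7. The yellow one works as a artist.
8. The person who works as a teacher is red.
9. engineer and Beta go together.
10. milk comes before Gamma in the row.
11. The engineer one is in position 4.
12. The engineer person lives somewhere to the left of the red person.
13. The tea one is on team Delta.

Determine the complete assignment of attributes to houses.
Solution:

House | Profession | Drink | Color | Team
-----------------------------------------
  1   | lawyer | coffee | white | Alpha
  2   | doctor | tea | blue | Delta
  3   | artist | water | yellow | Epsilon
  4   | engineer | milk | green | Beta
  5   | teacher | juice | red | Gamma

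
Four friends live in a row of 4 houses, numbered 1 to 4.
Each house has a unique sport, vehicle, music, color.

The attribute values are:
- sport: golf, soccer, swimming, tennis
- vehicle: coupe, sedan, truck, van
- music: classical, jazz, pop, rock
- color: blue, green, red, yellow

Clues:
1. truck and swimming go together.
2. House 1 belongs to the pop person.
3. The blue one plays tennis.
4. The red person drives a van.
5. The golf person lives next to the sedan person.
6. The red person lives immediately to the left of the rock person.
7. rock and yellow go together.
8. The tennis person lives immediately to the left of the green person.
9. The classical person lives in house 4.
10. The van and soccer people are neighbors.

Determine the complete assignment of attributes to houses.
Solution:

House | Sport | Vehicle | Music | Color
---------------------------------------
  1   | golf | van | pop | red
  2   | soccer | sedan | rock | yellow
  3   | tennis | coupe | jazz | blue
  4   | swimming | truck | classical | green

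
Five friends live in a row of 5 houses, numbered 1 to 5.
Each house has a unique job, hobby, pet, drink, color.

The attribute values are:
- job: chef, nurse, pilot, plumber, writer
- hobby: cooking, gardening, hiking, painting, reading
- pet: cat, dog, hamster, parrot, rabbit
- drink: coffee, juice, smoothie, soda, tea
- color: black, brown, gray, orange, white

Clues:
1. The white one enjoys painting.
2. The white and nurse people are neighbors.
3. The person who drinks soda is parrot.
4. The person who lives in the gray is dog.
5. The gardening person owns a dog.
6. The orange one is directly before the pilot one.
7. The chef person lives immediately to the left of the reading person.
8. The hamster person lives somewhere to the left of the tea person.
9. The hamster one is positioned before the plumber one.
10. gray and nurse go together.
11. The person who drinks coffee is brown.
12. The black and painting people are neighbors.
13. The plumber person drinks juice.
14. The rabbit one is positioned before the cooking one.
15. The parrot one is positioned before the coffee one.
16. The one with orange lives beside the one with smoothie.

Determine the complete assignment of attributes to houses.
Solution:

House | Job | Hobby | Pet | Drink | Color
-----------------------------------------
  1   | chef | hiking | parrot | soda | orange
  2   | pilot | reading | hamster | smoothie | black
  3   | plumber | painting | rabbit | juice | white
  4   | nurse | gardening | dog | tea | gray
  5   | writer | cooking | cat | coffee | brown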